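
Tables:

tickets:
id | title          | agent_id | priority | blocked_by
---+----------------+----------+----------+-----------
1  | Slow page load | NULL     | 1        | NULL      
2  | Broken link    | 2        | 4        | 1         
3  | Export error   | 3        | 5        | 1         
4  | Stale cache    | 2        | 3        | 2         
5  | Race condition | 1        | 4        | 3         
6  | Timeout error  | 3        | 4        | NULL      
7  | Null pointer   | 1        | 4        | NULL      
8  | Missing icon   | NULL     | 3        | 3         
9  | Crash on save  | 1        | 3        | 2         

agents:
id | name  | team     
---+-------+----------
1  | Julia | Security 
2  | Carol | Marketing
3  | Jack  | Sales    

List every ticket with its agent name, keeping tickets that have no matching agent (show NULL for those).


LEFT JOIN keeps every row from tickets (the left table); where agent_id has no match in agents, the agent columns become NULL. Walk through each ticket:
  - ticket 1 (Slow page load): agent_id=NULL, no match -> kept with NULL
  - ticket 2 (Broken link): agent_id=2 -> matches Carol
  - ticket 3 (Export error): agent_id=3 -> matches Jack
  - ticket 4 (Stale cache): agent_id=2 -> matches Carol
  - ticket 5 (Race condition): agent_id=1 -> matches Julia
  - ticket 6 (Timeout error): agent_id=3 -> matches Jack
  - ticket 7 (Null pointer): agent_id=1 -> matches Julia
  - ticket 8 (Missing icon): agent_id=NULL, no match -> kept with NULL
  - ticket 9 (Crash on save): agent_id=1 -> matches Julia
All 9 rows appear; 2 have NULL agent.

SQL:
SELECT a.title, b.name AS agent
FROM tickets a
LEFT JOIN agents b ON a.agent_id = b.id

Result:
title          | agent
---------------+------
Slow page load | NULL 
Broken link    | Carol
Export error   | Jack 
Stale cache    | Carol
Race condition | Julia
Timeout error  | Jack 
Null pointer   | Julia
Missing icon   | NULL 
Crash on save  | Julia


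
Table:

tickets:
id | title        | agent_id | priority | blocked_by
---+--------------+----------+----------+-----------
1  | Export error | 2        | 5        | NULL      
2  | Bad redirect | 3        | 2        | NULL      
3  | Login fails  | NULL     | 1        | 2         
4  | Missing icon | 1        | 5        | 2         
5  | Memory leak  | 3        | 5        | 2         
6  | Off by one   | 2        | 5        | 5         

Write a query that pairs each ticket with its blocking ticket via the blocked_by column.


This is a self-join: tickets is joined to a second copy of itself, matching each row's blocked_by to another row's id. Use LEFT JOIN so rows with blocked_by=NULL are kept.
  - ticket 1 (Export error): blocked_by=NULL -> NULL
  - ticket 2 (Bad redirect): blocked_by=NULL -> NULL
  - ticket 3 (Login fails): blocked_by=2 -> Bad redirect
  - ticket 4 (Missing icon): blocked_by=2 -> Bad redirect
  - ticket 5 (Memory leak): blocked_by=2 -> Bad redirect
  - ticket 6 (Off by one): blocked_by=5 -> Memory leak

SQL:
SELECT a.title AS item, b.title AS blocked_by
FROM tickets a
LEFT JOIN tickets b ON a.blocked_by = b.id

Result:
item         | blocked_by  
-------------+-------------
Export error | NULL        
Bad redirect | NULL        
Login fails  | Bad redirect
Missing icon | Bad redirect
Memory leak  | Bad redirect
Off by one   | Memory leak 


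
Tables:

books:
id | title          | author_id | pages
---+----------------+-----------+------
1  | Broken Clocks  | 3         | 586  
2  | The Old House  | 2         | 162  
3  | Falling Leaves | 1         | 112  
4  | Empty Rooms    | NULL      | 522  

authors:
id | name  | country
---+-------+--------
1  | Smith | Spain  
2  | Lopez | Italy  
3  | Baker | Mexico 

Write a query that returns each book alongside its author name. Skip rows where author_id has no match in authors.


INNER JOIN keeps only books rows whose author_id matches an id in authors. Walk through each book:
  - book 1 (Broken Clocks): author_id=3 -> matches Baker
  - book 2 (The Old House): author_id=2 -> matches Lopez
  - book 3 (Falling Leaves): author_id=1 -> matches Smith
  - book 4 (Empty Rooms): author_id=NULL, no match -> dropped
So 1 of 4 rows is dropped.

SQL:
SELECT a.title, b.name AS author
FROM books a
INNER JOIN authors b ON a.author_id = b.id

Result:
title          | author
---------------+-------
Broken Clocks  | Baker 
The Old House  | Lopez 
Falling Leaves | Smith 


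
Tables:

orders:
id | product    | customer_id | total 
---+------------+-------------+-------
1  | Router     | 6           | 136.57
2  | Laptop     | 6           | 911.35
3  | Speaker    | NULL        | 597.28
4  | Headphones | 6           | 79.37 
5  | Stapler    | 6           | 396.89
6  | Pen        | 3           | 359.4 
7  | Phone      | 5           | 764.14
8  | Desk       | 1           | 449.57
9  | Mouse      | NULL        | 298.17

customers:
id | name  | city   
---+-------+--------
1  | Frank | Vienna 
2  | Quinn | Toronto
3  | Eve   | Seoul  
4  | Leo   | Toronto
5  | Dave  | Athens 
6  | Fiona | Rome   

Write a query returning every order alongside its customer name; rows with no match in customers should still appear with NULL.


LEFT JOIN keeps every row from orders (the left table); where customer_id has no match in customers, the customer columns become NULL. Walk through each order:
  - order 1 (Router): customer_id=6 -> matches Fiona
  - order 2 (Laptop): customer_id=6 -> matches Fiona
  - order 3 (Speaker): customer_id=NULL, no match -> kept with NULL
  - order 4 (Headphones): customer_id=6 -> matches Fiona
  - order 5 (Stapler): customer_id=6 -> matches Fiona
  - order 6 (Pen): customer_id=3 -> matches Eve
  - order 7 (Phone): customer_id=5 -> matches Dave
  - order 8 (Desk): customer_id=1 -> matches Frank
  - order 9 (Mouse): customer_id=NULL, no match -> kept with NULL
All 9 rows appear; 2 have NULL customer.

SQL:
SELECT a.product, b.name AS customer
FROM orders a
LEFT JOIN customers b ON a.customer_id = b.id

Result:
product    | customer
-----------+---------
Router     | Fiona   
Laptop     | Fiona   
Speaker    | NULL    
Headphones | Fiona   
Stapler    | Fiona   
Pen        | Eve     
Phone      | Dave    
Desk       | Frank   
Mouse      | NULL    


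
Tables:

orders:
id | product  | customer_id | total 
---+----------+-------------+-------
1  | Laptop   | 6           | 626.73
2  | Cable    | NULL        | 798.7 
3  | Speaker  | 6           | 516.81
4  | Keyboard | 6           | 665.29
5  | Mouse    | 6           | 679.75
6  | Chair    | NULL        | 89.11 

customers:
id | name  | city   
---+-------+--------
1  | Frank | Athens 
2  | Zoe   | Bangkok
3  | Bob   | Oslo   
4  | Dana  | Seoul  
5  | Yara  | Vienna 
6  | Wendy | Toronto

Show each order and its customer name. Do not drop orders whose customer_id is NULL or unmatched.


LEFT JOIN keeps every row from orders (the left table); where customer_id has no match in customers, the customer columns become NULL. Walk through each order:
  - order 1 (Laptop): customer_id=6 -> matches Wendy
  - order 2 (Cable): customer_id=NULL, no match -> kept with NULL
  - order 3 (Speaker): customer_id=6 -> matches Wendy
  - order 4 (Keyboard): customer_id=6 -> matches Wendy
  - order 5 (Mouse): customer_id=6 -> matches Wendy
  - order 6 (Chair): customer_id=NULL, no match -> kept with NULL
All 6 rows appear; 2 have NULL customer.

SQL:
SELECT a.product, b.name AS customer
FROM orders a
LEFT JOIN customers b ON a.customer_id = b.id

Result:
product  | customer
---------+---------
Laptop   | Wendy   
Cable    | NULL    
Speaker  | Wendy   
Keyboard | Wendy   
Mouse    | Wendy   
Chair    | NULL    


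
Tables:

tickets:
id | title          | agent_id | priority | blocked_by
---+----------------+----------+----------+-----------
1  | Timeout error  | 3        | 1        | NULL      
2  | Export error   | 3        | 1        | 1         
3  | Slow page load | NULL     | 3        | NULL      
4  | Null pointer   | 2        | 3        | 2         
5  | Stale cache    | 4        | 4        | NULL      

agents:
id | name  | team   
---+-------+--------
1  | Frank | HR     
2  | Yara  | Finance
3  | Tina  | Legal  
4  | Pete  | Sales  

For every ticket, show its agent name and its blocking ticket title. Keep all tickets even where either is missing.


Two LEFT JOINs from the same base table tickets: one to agents via agent_id, one to tickets itself via blocked_by. Both are LEFT so every ticket is preserved.
Match against agents:
  - ticket 1 (Timeout error): agent_id=3 -> matches Tina
  - ticket 2 (Export error): agent_id=3 -> matches Tina
  - ticket 3 (Slow page load): agent_id=NULL, no match -> kept with NULL
  - ticket 4 (Null pointer): agent_id=2 -> matches Yara
  - ticket 5 (Stale cache): agent_id=4 -> matches Pete
Match against tickets (self):
  - ticket 1 (Timeout error): blocked_by=NULL -> NULL
  - ticket 2 (Export error): blocked_by=1 -> Timeout error
  - ticket 3 (Slow page load): blocked_by=NULL -> NULL
  - ticket 4 (Null pointer): blocked_by=2 -> Export error
  - ticket 5 (Stale cache): blocked_by=NULL -> NULL

SQL:
SELECT a.title, b.name AS agent, c.title AS blocked_by
FROM tickets a
LEFT JOIN agents b ON a.agent_id = b.id
LEFT JOIN tickets c ON a.blocked_by = c.id

Result:
title          | agent | blocked_by   
---------------+-------+--------------
Timeout error  | Tina  | NULL         
Export error   | Tina  | Timeout error
Slow page load | NULL  | NULL         
Null pointer   | Yara  | Export error 
Stale cache    | Pete  | NULL         


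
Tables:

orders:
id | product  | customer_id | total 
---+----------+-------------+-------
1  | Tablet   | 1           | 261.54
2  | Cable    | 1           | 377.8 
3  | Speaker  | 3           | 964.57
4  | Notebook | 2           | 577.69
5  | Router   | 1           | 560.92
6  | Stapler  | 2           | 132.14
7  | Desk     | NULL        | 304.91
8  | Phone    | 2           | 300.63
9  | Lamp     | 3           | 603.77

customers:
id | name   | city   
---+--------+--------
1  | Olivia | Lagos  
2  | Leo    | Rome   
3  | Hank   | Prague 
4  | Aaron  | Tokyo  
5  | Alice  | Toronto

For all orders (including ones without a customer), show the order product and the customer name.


LEFT JOIN keeps every row from orders (the left table); where customer_id has no match in customers, the customer columns become NULL. Walk through each order:
  - order 1 (Tablet): customer_id=1 -> matches Olivia
  - order 2 (Cable): customer_id=1 -> matches Olivia
  - order 3 (Speaker): customer_id=3 -> matches Hank
  - order 4 (Notebook): customer_id=2 -> matches Leo
  - order 5 (Router): customer_id=1 -> matches Olivia
  - order 6 (Stapler): customer_id=2 -> matches Leo
  - order 7 (Desk): customer_id=NULL, no match -> kept with NULL
  - order 8 (Phone): customer_id=2 -> matches Leo
  - order 9 (Lamp): customer_id=3 -> matches Hank
All 9 rows appear; 1 has NULL customer.

SQL:
SELECT a.product, b.name AS customer
FROM orders a
LEFT JOIN customers b ON a.customer_id = b.id

Result:
product  | customer
---------+---------
Tablet   | Olivia  
Cable    | Olivia  
Speaker  | Hank    
Notebook | Leo     
Router   | Olivia  
Stapler  | Leo     
Desk     | NULL    
Phone    | Leo     
Lamp     | Hank    


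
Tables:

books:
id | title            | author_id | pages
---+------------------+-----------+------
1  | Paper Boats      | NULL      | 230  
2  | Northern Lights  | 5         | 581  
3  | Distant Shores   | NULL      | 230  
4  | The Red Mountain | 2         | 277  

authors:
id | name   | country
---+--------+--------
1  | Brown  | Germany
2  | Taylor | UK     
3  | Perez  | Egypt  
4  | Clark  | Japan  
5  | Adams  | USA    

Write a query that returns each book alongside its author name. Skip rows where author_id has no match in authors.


INNER JOIN keeps only books rows whose author_id matches an id in authors. Walk through each book:
  - book 1 (Paper Boats): author_id=NULL, no match -> dropped
  - book 2 (Northern Lights): author_id=5 -> matches Adams
  - book 3 (Distant Shores): author_id=NULL, no match -> dropped
  - book 4 (The Red Mountain): author_id=2 -> matches Taylor
So 2 of 4 rows are dropped.

SQL:
SELECT a.title, b.name AS author
FROM books a
INNER JOIN authors b ON a.author_id = b.id

Result:
title            | author
-----------------+-------
Northern Lights  | Adams 
The Red Mountain | Taylor


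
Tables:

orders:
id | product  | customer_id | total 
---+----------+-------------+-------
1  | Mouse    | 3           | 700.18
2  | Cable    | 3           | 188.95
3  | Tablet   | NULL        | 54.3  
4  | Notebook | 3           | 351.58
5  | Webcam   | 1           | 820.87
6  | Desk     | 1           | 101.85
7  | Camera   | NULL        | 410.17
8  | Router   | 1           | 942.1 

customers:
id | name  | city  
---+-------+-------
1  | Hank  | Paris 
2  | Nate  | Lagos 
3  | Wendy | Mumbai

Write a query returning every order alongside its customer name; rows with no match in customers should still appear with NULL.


LEFT JOIN keeps every row from orders (the left table); where customer_id has no match in customers, the customer columns become NULL. Walk through each order:
  - order 1 (Mouse): customer_id=3 -> matches Wendy
  - order 2 (Cable): customer_id=3 -> matches Wendy
  - order 3 (Tablet): customer_id=NULL, no match -> kept with NULL
  - order 4 (Notebook): customer_id=3 -> matches Wendy
  - order 5 (Webcam): customer_id=1 -> matches Hank
  - order 6 (Desk): customer_id=1 -> matches Hank
  - order 7 (Camera): customer_id=NULL, no match -> kept with NULL
  - order 8 (Router): customer_id=1 -> matches Hank
All 8 rows appear; 2 have NULL customer.

SQL:
SELECT a.product, b.name AS customer
FROM orders a
LEFT JOIN customers b ON a.customer_id = b.id

Result:
product  | customer
---------+---------
Mouse    | Wendy   
Cable    | Wendy   
Tablet   | NULL    
Notebook | Wendy   
Webcam   | Hank    
Desk     | Hank    
Camera   | NULL    
Router   | Hank    


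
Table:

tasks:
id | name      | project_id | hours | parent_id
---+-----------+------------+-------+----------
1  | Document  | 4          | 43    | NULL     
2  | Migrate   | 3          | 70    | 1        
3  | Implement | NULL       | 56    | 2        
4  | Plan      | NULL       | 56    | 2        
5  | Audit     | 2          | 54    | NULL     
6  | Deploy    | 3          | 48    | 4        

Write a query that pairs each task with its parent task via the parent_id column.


This is a self-join: tasks is joined to a second copy of itself, matching each row's parent_id to another row's id. Use LEFT JOIN so rows with parent_id=NULL are kept.
  - task 1 (Document): parent_id=NULL -> NULL
  - task 2 (Migrate): parent_id=1 -> Document
  - task 3 (Implement): parent_id=2 -> Migrate
  - task 4 (Plan): parent_id=2 -> Migrate
  - task 5 (Audit): parent_id=NULL -> NULL
  - task 6 (Deploy): parent_id=4 -> Plan

SQL:
SELECT a.name AS item, b.name AS parent
FROM tasks a
LEFT JOIN tasks b ON a.parent_id = b.id

Result:
item      | parent  
----------+---------
Document  | NULL    
Migrate   | Document
Implement | Migrate 
Plan      | Migrate 
Audit     | NULL    
Deploy    | Plan    


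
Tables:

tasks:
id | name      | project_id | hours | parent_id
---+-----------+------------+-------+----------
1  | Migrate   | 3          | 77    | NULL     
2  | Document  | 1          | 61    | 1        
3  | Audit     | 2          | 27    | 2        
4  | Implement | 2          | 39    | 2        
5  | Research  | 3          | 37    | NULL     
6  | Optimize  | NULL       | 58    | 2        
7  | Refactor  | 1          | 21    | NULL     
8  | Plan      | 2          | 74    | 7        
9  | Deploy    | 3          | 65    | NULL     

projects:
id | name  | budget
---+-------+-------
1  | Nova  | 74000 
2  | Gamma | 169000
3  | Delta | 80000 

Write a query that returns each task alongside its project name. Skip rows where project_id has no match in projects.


INNER JOIN keeps only tasks rows whose project_id matches an id in projects. Walk through each task:
  - task 1 (Migrate): project_id=3 -> matches Delta
  - task 2 (Document): project_id=1 -> matches Nova
  - task 3 (Audit): project_id=2 -> matches Gamma
  - task 4 (Implement): project_id=2 -> matches Gamma
  - task 5 (Research): project_id=3 -> matches Delta
  - task 6 (Optimize): project_id=NULL, no match -> dropped
  - task 7 (Refactor): project_id=1 -> matches Nova
  - task 8 (Plan): project_id=2 -> matches Gamma
  - task 9 (Deploy): project_id=3 -> matches Delta
So 1 of 9 rows is dropped.

SQL:
SELECT a.name, b.name AS project
FROM tasks a
INNER JOIN projects b ON a.project_id = b.id

Result:
name      | project
----------+--------
Migrate   | Delta  
Document  | Nova   
Audit     | Gamma  
Implement | Gamma  
Research  | Delta  
Refactor  | Nova   
Plan      | Gamma  
Deploy    | Delta  


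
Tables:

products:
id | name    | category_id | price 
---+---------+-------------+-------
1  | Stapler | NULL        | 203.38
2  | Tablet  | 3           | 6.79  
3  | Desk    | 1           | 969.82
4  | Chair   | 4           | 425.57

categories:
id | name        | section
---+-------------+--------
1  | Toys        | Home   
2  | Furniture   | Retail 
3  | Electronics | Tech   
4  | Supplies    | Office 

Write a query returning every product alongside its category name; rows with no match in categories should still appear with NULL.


LEFT JOIN keeps every row from products (the left table); where category_id has no match in categories, the category columns become NULL. Walk through each product:
  - product 1 (Stapler): category_id=NULL, no match -> kept with NULL
  - product 2 (Tablet): category_id=3 -> matches Electronics
  - product 3 (Desk): category_id=1 -> matches Toys
  - product 4 (Chair): category_id=4 -> matches Supplies
All 4 rows appear; 1 has NULL category.

SQL:
SELECT a.name, b.name AS category
FROM products a
LEFT JOIN categories b ON a.category_id = b.id

Result:
name    | category   
--------+------------
Stapler | NULL       
Tablet  | Electronics
Desk    | Toys       
Chair   | Supplies   


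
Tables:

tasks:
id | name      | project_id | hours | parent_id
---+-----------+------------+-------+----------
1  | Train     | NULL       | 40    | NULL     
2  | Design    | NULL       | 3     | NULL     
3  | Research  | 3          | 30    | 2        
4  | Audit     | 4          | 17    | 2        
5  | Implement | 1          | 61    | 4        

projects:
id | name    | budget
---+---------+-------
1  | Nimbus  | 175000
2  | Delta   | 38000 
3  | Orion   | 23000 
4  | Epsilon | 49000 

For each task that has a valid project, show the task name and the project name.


INNER JOIN keeps only tasks rows whose project_id matches an id in projects. Walk through each task:
  - task 1 (Train): project_id=NULL, no match -> dropped
  - task 2 (Design): project_id=NULL, no match -> dropped
  - task 3 (Research): project_id=3 -> matches Orion
  - task 4 (Audit): project_id=4 -> matches Epsilon
  - task 5 (Implement): project_id=1 -> matches Nimbus
So 2 of 5 rows are dropped.

SQL:
SELECT a.name, b.name AS project
FROM tasks a
INNER JOIN projects b ON a.project_id = b.id

Result:
name      | project
----------+--------
Research  | Orion  
Audit     | Epsilon
Implement | Nimbus 


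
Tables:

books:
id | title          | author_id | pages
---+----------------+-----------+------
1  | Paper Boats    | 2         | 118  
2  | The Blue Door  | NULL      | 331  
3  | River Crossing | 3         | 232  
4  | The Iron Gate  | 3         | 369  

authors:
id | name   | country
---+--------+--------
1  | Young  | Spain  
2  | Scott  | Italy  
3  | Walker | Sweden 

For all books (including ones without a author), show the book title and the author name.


LEFT JOIN keeps every row from books (the left table); where author_id has no match in authors, the author columns become NULL. Walk through each book:
  - book 1 (Paper Boats): author_id=2 -> matches Scott
  - book 2 (The Blue Door): author_id=NULL, no match -> kept with NULL
  - book 3 (River Crossing): author_id=3 -> matches Walker
  - book 4 (The Iron Gate): author_id=3 -> matches Walker
All 4 rows appear; 1 has NULL author.

SQL:
SELECT a.title, b.name AS author
FROM books a
LEFT JOIN authors b ON a.author_id = b.id

Result:
title          | author
---------------+-------
Paper Boats    | Scott 
The Blue Door  | NULL  
River Crossing | Walker
The Iron Gate  | Walker


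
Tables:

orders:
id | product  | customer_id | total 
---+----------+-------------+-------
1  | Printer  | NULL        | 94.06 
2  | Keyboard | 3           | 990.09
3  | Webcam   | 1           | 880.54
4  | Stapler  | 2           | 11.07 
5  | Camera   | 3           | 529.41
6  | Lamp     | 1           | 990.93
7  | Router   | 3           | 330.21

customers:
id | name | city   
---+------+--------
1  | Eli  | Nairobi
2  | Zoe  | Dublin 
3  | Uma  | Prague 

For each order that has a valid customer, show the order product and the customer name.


INNER JOIN keeps only orders rows whose customer_id matches an id in customers. Walk through each order:
  - order 1 (Printer): customer_id=NULL, no match -> dropped
  - order 2 (Keyboard): customer_id=3 -> matches Uma
  - order 3 (Webcam): customer_id=1 -> matches Eli
  - order 4 (Stapler): customer_id=2 -> matches Zoe
  - order 5 (Camera): customer_id=3 -> matches Uma
  - order 6 (Lamp): customer_id=1 -> matches Eli
  - order 7 (Router): customer_id=3 -> matches Uma
So 1 of 7 rows is dropped.

SQL:
SELECT a.product, b.name AS customer
FROM orders a
INNER JOIN customers b ON a.customer_id = b.id

Result:
product  | customer
---------+---------
Keyboard | Uma     
Webcam   | Eli     
Stapler  | Zoe     
Camera   | Uma     
Lamp     | Eli     
Router   | Uma     


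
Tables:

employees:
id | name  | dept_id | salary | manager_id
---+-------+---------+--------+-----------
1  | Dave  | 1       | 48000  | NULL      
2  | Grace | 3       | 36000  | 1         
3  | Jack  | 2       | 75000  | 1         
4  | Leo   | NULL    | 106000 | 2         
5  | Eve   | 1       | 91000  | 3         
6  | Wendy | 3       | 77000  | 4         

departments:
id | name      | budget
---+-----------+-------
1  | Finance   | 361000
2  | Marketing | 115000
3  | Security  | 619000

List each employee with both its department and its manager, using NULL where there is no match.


Two LEFT JOINs from the same base table employees: one to departments via dept_id, one to employees itself via manager_id. Both are LEFT so every employee is preserved.
Match against departments:
  - employee 1 (Dave): dept_id=1 -> matches Finance
  - employee 2 (Grace): dept_id=3 -> matches Security
  - employee 3 (Jack): dept_id=2 -> matches Marketing
  - employee 4 (Leo): dept_id=NULL, no match -> kept with NULL
  - employee 5 (Eve): dept_id=1 -> matches Finance
  - employee 6 (Wendy): dept_id=3 -> matches Security
Match against employees (self):
  - employee 1 (Dave): manager_id=NULL -> NULL
  - employee 2 (Grace): manager_id=1 -> Dave
  - employee 3 (Jack): manager_id=1 -> Dave
  - employee 4 (Leo): manager_id=2 -> Grace
  - employee 5 (Eve): manager_id=3 -> Jack
  - employee 6 (Wendy): manager_id=4 -> Leo

SQL:
SELECT a.name, b.name AS department, c.name AS manager
FROM employees a
LEFT JOIN departments b ON a.dept_id = b.id
LEFT JOIN employees c ON a.manager_id = c.id

Result:
name  | department | manager
------+------------+--------
Dave  | Finance    | NULL   
Grace | Security   | Dave   
Jack  | Marketing  | Dave   
Leo   | NULL       | Grace  
Eve   | Finance    | Jack   
Wendy | Security   | Leo    


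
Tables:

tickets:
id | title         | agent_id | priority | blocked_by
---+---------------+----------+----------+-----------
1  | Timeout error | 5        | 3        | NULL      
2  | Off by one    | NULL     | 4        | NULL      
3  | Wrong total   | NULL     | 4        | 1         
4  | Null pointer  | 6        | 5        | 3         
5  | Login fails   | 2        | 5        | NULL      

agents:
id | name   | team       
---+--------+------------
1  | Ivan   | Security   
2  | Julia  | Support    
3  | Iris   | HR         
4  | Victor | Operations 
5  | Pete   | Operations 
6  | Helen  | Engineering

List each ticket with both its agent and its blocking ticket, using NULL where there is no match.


Two LEFT JOINs from the same base table tickets: one to agents via agent_id, one to tickets itself via blocked_by. Both are LEFT so every ticket is preserved.
Match against agents:
  - ticket 1 (Timeout error): agent_id=5 -> matches Pete
  - ticket 2 (Off by one): agent_id=NULL, no match -> kept with NULL
  - ticket 3 (Wrong total): agent_id=NULL, no match -> kept with NULL
  - ticket 4 (Null pointer): agent_id=6 -> matches Helen
  - ticket 5 (Login fails): agent_id=2 -> matches Julia
Match against tickets (self):
  - ticket 1 (Timeout error): blocked_by=NULL -> NULL
  - ticket 2 (Off by one): blocked_by=NULL -> NULL
  - ticket 3 (Wrong total): blocked_by=1 -> Timeout error
  - ticket 4 (Null pointer): blocked_by=3 -> Wrong total
  - ticket 5 (Login fails): blocked_by=NULL -> NULL

SQL:
SELECT a.title, b.name AS agent, c.title AS blocked_by
FROM tickets a
LEFT JOIN agents b ON a.agent_id = b.id
LEFT JOIN tickets c ON a.blocked_by = c.id

Result:
title         | agent | blocked_by   
--------------+-------+--------------
Timeout error | Pete  | NULL         
Off by one    | NULL  | NULL         
Wrong total   | NULL  | Timeout error
Null pointer  | Helen | Wrong total  
Login fails   | Julia | NULL         


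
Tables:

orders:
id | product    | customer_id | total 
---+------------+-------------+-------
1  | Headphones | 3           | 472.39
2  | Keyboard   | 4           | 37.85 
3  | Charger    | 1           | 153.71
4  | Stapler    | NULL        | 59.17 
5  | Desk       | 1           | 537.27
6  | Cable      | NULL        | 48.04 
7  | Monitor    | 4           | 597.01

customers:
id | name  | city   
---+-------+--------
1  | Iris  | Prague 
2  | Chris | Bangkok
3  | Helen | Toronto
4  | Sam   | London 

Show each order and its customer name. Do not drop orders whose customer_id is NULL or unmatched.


LEFT JOIN keeps every row from orders (the left table); where customer_id has no match in customers, the customer columns become NULL. Walk through each order:
  - order 1 (Headphones): customer_id=3 -> matches Helen
  - order 2 (Keyboard): customer_id=4 -> matches Sam
  - order 3 (Charger): customer_id=1 -> matches Iris
  - order 4 (Stapler): customer_id=NULL, no match -> kept with NULL
  - order 5 (Desk): customer_id=1 -> matches Iris
  - order 6 (Cable): customer_id=NULL, no match -> kept with NULL
  - order 7 (Monitor): customer_id=4 -> matches Sam
All 7 rows appear; 2 have NULL customer.

SQL:
SELECT a.product, b.name AS customer
FROM orders a
LEFT JOIN customers b ON a.customer_id = b.id

Result:
product    | customer
-----------+---------
Headphones | Helen   
Keyboard   | Sam     
Charger    | Iris    
Stapler    | NULL    
Desk       | Iris    
Cable      | NULL    
Monitor    | Sam     


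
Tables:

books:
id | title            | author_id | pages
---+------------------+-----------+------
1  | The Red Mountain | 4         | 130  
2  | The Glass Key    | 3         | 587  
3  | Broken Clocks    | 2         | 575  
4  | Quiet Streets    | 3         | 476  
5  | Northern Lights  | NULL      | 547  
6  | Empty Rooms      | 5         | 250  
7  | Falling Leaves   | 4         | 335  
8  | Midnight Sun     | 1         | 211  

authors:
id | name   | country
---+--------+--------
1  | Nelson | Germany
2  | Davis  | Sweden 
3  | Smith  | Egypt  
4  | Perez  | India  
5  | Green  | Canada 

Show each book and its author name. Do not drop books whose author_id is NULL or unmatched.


LEFT JOIN keeps every row from books (the left table); where author_id has no match in authors, the author columns become NULL. Walk through each book:
  - book 1 (The Red Mountain): author_id=4 -> matches Perez
  - book 2 (The Glass Key): author_id=3 -> matches Smith
  - book 3 (Broken Clocks): author_id=2 -> matches Davis
  - book 4 (Quiet Streets): author_id=3 -> matches Smith
  - book 5 (Northern Lights): author_id=NULL, no match -> kept with NULL
  - book 6 (Empty Rooms): author_id=5 -> matches Green
  - book 7 (Falling Leaves): author_id=4 -> matches Perez
  - book 8 (Midnight Sun): author_id=1 -> matches Nelson
All 8 rows appear; 1 has NULL author.

SQL:
SELECT a.title, b.name AS author
FROM books a
LEFT JOIN authors b ON a.author_id = b.id

Result:
title            | author
-----------------+-------
The Red Mountain | Perez 
The Glass Key    | Smith 
Broken Clocks    | Davis 
Quiet Streets    | Smith 
Northern Lights  | NULL  
Empty Rooms      | Green 
Falling Leaves   | Perez 
Midnight Sun     | Nelson


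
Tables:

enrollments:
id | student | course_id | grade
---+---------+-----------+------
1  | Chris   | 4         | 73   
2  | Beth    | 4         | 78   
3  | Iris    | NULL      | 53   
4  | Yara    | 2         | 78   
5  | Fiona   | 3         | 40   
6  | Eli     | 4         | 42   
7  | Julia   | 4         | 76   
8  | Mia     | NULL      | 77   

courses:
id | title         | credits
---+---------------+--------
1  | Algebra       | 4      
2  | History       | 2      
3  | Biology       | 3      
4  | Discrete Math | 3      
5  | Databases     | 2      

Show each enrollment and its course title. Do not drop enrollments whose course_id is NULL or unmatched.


LEFT JOIN keeps every row from enrollments (the left table); where course_id has no match in courses, the course columns become NULL. Walk through each enrollment:
  - enrollment 1 (Chris): course_id=4 -> matches Discrete Math
  - enrollment 2 (Beth): course_id=4 -> matches Discrete Math
  - enrollment 3 (Iris): course_id=NULL, no match -> kept with NULL
  - enrollment 4 (Yara): course_id=2 -> matches History
  - enrollment 5 (Fiona): course_id=3 -> matches Biology
  - enrollment 6 (Eli): course_id=4 -> matches Discrete Math
  - enrollment 7 (Julia): course_id=4 -> matches Discrete Math
  - enrollment 8 (Mia): course_id=NULL, no match -> kept with NULL
All 8 rows appear; 2 have NULL course.

SQL:
SELECT a.student, b.title AS course
FROM enrollments a
LEFT JOIN courses b ON a.course_id = b.id

Result:
student | course       
--------+--------------
Chris   | Discrete Math
Beth    | Discrete Math
Iris    | NULL         
Yara    | History      
Fiona   | Biology      
Eli     | Discrete Math
Julia   | Discrete Math
Mia     | NULL         


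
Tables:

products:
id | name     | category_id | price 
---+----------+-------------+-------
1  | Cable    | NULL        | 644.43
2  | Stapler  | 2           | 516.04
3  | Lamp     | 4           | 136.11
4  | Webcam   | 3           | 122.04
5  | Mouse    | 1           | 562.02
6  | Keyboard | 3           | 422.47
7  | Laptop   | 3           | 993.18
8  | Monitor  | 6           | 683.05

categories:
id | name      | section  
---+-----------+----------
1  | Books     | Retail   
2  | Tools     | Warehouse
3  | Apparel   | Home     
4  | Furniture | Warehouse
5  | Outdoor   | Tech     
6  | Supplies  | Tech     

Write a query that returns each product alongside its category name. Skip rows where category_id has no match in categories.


INNER JOIN keeps only products rows whose category_id matches an id in categories. Walk through each product:
  - product 1 (Cable): category_id=NULL, no match -> dropped
  - product 2 (Stapler): category_id=2 -> matches Tools
  - product 3 (Lamp): category_id=4 -> matches Furniture
  - product 4 (Webcam): category_id=3 -> matches Apparel
  - product 5 (Mouse): category_id=1 -> matches Books
  - product 6 (Keyboard): category_id=3 -> matches Apparel
  - product 7 (Laptop): category_id=3 -> matches Apparel
  - product 8 (Monitor): category_id=6 -> matches Supplies
So 1 of 8 rows is dropped.

SQL:
SELECT a.name, b.name AS category
FROM products a
INNER JOIN categories b ON a.category_id = b.id

Result:
name     | category 
---------+----------
Stapler  | Tools    
Lamp     | Furniture
Webcam   | Apparel  
Mouse    | Books    
Keyboard | Apparel  
Laptop   | Apparel  
Monitor  | Supplies 


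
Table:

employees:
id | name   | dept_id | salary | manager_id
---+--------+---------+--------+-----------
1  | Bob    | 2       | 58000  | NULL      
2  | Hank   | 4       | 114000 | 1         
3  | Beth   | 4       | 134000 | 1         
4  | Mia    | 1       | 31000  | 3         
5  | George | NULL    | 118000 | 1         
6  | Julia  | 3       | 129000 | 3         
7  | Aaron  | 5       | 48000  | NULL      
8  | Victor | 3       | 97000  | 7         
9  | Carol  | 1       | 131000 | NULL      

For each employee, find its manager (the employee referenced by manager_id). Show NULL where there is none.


This is a self-join: employees is joined to a second copy of itself, matching each row's manager_id to another row's id. Use LEFT JOIN so rows with manager_id=NULL are kept.
  - employee 1 (Bob): manager_id=NULL -> NULL
  - employee 2 (Hank): manager_id=1 -> Bob
  - employee 3 (Beth): manager_id=1 -> Bob
  - employee 4 (Mia): manager_id=3 -> Beth
  - employee 5 (George): manager_id=1 -> Bob
  - employee 6 (Julia): manager_id=3 -> Beth
  - employee 7 (Aaron): manager_id=NULL -> NULL
  - employee 8 (Victor): manager_id=7 -> Aaron
  - employee 9 (Carol): manager_id=NULL -> NULL

SQL:
SELECT a.name AS item, b.name AS manager
FROM employees a
LEFT JOIN employees b ON a.manager_id = b.id

Result:
item   | manager
-------+--------
Bob    | NULL   
Hank   | Bob    
Beth   | Bob    
Mia    | Beth   
George | Bob    
Julia  | Beth   
Aaron  | NULL   
Victor | Aaron  
Carol  | NULL   


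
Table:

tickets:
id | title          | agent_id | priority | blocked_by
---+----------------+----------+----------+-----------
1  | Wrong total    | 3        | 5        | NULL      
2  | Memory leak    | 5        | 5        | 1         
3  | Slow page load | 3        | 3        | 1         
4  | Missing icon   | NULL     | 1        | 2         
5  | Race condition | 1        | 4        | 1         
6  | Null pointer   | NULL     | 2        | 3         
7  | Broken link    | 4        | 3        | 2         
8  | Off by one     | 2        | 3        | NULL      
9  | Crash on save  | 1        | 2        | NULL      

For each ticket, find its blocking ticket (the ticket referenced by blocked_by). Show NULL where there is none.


This is a self-join: tickets is joined to a second copy of itself, matching each row's blocked_by to another row's id. Use LEFT JOIN so rows with blocked_by=NULL are kept.
  - ticket 1 (Wrong total): blocked_by=NULL -> NULL
  - ticket 2 (Memory leak): blocked_by=1 -> Wrong total
  - ticket 3 (Slow page load): blocked_by=1 -> Wrong total
  - ticket 4 (Missing icon): blocked_by=2 -> Memory leak
  - ticket 5 (Race condition): blocked_by=1 -> Wrong total
  - ticket 6 (Null pointer): blocked_by=3 -> Slow page load
  - ticket 7 (Broken link): blocked_by=2 -> Memory leak
  - ticket 8 (Off by one): blocked_by=NULL -> NULL
  - ticket 9 (Crash on save): blocked_by=NULL -> NULL

SQL:
SELECT a.title AS item, b.title AS blocked_by
FROM tickets a
LEFT JOIN tickets b ON a.blocked_by = b.id

Result:
item           | blocked_by    
---------------+---------------
Wrong total    | NULL          
Memory leak    | Wrong total   
Slow page load | Wrong total   
Missing icon   | Memory leak   
Race condition | Wrong total   
Null pointer   | Slow page load
Broken link    | Memory leak   
Off by one     | NULL          
Crash on save  | NULL          


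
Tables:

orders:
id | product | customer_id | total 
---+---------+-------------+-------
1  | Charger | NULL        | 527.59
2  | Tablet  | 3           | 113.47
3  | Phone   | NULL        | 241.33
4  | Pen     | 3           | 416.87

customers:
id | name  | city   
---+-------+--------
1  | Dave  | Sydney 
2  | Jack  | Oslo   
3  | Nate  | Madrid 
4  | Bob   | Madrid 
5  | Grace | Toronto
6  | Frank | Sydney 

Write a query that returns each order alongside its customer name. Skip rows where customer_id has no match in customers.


INNER JOIN keeps only orders rows whose customer_id matches an id in customers. Walk through each order:
  - order 1 (Charger): customer_id=NULL, no match -> dropped
  - order 2 (Tablet): customer_id=3 -> matches Nate
  - order 3 (Phone): customer_id=NULL, no match -> dropped
  - order 4 (Pen): customer_id=3 -> matches Nate
So 2 of 4 rows are dropped.

SQL:
SELECT a.product, b.name AS customer
FROM orders a
INNER JOIN customers b ON a.customer_id = b.id

Result:
product | customer
--------+---------
Tablet  | Nate    
Pen     | Nate    


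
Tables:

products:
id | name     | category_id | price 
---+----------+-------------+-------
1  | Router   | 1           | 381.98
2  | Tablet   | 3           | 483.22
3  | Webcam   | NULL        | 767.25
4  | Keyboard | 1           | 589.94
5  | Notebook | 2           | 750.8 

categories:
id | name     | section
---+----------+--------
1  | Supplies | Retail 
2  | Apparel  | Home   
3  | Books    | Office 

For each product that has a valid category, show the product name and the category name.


INNER JOIN keeps only products rows whose category_id matches an id in categories. Walk through each product:
  - product 1 (Router): category_id=1 -> matches Supplies
  - product 2 (Tablet): category_id=3 -> matches Books
  - product 3 (Webcam): category_id=NULL, no match -> dropped
  - product 4 (Keyboard): category_id=1 -> matches Supplies
  - product 5 (Notebook): category_id=2 -> matches Apparel
So 1 of 5 rows is dropped.

SQL:
SELECT a.name, b.name AS category
FROM products a
INNER JOIN categories b ON a.category_id = b.id

Result:
name     | category
---------+---------
Router   | Supplies
Tablet   | Books   
Keyboard | Supplies
Notebook | Apparel 


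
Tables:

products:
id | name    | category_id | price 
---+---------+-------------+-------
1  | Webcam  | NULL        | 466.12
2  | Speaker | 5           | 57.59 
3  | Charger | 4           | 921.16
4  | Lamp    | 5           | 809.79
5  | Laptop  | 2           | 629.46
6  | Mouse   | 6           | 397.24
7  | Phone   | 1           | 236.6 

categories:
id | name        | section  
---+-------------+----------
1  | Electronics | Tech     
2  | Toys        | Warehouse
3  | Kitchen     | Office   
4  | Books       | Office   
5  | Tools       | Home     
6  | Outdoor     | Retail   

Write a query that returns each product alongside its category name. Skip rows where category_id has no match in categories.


INNER JOIN keeps only products rows whose category_id matches an id in categories. Walk through each product:
  - product 1 (Webcam): category_id=NULL, no match -> dropped
  - product 2 (Speaker): category_id=5 -> matches Tools
  - product 3 (Charger): category_id=4 -> matches Books
  - product 4 (Lamp): category_id=5 -> matches Tools
  - product 5 (Laptop): category_id=2 -> matches Toys
  - product 6 (Mouse): category_id=6 -> matches Outdoor
  - product 7 (Phone): category_id=1 -> matches Electronics
So 1 of 7 rows is dropped.

SQL:
SELECT a.name, b.name AS category
FROM products a
INNER JOIN categories b ON a.category_id = b.id

Result:
name    | category   
--------+------------
Speaker | Tools      
Charger | Books      
Lamp    | Tools      
Laptop  | Toys       
Mouse   | Outdoor    
Phone   | Electronics


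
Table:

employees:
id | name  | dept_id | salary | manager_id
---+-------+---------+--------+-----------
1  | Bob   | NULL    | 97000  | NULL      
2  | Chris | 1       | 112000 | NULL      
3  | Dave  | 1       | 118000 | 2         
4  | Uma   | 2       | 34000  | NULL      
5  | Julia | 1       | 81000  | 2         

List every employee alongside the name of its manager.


This is a self-join: employees is joined to a second copy of itself, matching each row's manager_id to another row's id. Use LEFT JOIN so rows with manager_id=NULL are kept.
  - employee 1 (Bob): manager_id=NULL -> NULL
  - employee 2 (Chris): manager_id=NULL -> NULL
  - employee 3 (Dave): manager_id=2 -> Chris
  - employee 4 (Uma): manager_id=NULL -> NULL
  - employee 5 (Julia): manager_id=2 -> Chris

SQL:
SELECT a.name AS item, b.name AS manager
FROM employees a
LEFT JOIN employees b ON a.manager_id = b.id

Result:
item  | manager
------+--------
Bob   | NULL   
Chris | NULL   
Dave  | Chris  
Uma   | NULL   
Julia | Chris  


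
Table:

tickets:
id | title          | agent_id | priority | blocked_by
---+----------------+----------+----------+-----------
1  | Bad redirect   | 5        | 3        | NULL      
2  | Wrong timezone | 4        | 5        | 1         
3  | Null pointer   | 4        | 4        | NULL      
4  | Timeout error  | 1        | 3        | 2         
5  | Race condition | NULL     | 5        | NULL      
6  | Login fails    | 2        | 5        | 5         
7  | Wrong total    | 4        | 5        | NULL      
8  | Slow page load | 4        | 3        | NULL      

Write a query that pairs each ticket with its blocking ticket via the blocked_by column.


This is a self-join: tickets is joined to a second copy of itself, matching each row's blocked_by to another row's id. Use LEFT JOIN so rows with blocked_by=NULL are kept.
  - ticket 1 (Bad redirect): blocked_by=NULL -> NULL
  - ticket 2 (Wrong timezone): blocked_by=1 -> Bad redirect
  - ticket 3 (Null pointer): blocked_by=NULL -> NULL
  - ticket 4 (Timeout error): blocked_by=2 -> Wrong timezone
  - ticket 5 (Race condition): blocked_by=NULL -> NULL
  - ticket 6 (Login fails): blocked_by=5 -> Race condition
  - ticket 7 (Wrong total): blocked_by=NULL -> NULL
  - ticket 8 (Slow page load): blocked_by=NULL -> NULL

SQL:
SELECT a.title AS item, b.title AS blocked_by
FROM tickets a
LEFT JOIN tickets b ON a.blocked_by = b.id

Result:
item           | blocked_by    
---------------+---------------
Bad redirect   | NULL          
Wrong timezone | Bad redirect  
Null pointer   | NULL          
Timeout error  | Wrong timezone
Race condition | NULL          
Login fails    | Race condition
Wrong total    | NULL          
Slow page load | NULL          
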